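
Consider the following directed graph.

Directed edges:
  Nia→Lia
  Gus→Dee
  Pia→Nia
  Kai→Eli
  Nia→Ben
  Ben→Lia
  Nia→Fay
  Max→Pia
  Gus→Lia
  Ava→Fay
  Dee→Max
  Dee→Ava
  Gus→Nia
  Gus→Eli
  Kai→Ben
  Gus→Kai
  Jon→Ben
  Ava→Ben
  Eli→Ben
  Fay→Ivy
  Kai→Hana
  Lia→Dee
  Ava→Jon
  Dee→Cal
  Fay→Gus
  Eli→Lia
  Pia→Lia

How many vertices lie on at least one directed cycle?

12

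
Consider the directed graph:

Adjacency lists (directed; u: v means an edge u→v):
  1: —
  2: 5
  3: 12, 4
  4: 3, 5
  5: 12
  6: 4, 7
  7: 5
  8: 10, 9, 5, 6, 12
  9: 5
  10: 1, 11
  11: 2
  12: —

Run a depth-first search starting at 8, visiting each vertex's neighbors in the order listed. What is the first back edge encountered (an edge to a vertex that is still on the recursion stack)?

DFS from 8 (visiting each vertex's neighbors in the order listed); mark gray on enter, black on exit:
8 gray
  10 gray
    1 gray
    1 black
    11 gray
      2 gray
        5 gray
          12 gray
          12 black
        5 black
      2 black
    11 black
  10 black
  9 gray
    9→5: 5 black — skip
  9 black
  8→5: 5 black — skip
  6 gray
    4 gray
      3 gray
        3→12: 12 black — skip
        3→4: 4 is gray → back edge
First back edge: 3 → 4.

3->4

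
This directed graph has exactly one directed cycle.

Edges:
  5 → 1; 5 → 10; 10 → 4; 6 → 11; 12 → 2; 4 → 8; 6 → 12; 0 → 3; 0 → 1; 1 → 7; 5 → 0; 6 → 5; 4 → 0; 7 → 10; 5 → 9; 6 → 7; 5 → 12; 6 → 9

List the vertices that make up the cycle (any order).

0, 1, 4, 7, 10

DFS with gray/black marking from 10:
10 gray
  4 gray
    8 gray
    8 black
    0 gray
      3 gray
      3 black
      1 gray
        7 gray
          7→10: 10 is gray → back edge
Back edge closes the cycle 10 → 4 → 0 → 1 → 7 → 10; its vertices are {0, 1, 4, 7, 10}.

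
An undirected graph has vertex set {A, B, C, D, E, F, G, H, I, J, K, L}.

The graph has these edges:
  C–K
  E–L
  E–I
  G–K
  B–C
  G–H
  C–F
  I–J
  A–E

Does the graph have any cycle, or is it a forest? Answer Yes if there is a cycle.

No

DFS, tracking each vertex's parent; an edge to a visited non-parent vertex closes a cycle.
Start from F:
visit F (parent –)
  visit C (parent F)
    C–F: parent, skip
    visit K (parent C)
      visit G (parent K)
        visit H (parent G)
          H–G: parent, skip
        G–K: parent, skip
      K–C: parent, skip
    visit B (parent C)
      B–C: parent, skip
visit A (parent –)
  visit E (parent A)
    visit I (parent E)
      visit J (parent I)
        J–I: parent, skip
      I–E: parent, skip
    visit L (parent E)
      L–E: parent, skip
    E–A: parent, skip
visit D (parent –)
No non-parent visited neighbor found — the graph is a forest.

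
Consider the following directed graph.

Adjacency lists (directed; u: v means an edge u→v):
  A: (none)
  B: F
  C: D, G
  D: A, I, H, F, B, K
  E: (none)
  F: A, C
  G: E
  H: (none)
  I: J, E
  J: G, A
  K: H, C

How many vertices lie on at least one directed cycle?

A vertex is on a directed cycle iff it belongs to a strongly connected component of size ≥ 2 (or has a self-loop).
The vertices on cycles are {B, C, D, F, K} — 5 in total.

5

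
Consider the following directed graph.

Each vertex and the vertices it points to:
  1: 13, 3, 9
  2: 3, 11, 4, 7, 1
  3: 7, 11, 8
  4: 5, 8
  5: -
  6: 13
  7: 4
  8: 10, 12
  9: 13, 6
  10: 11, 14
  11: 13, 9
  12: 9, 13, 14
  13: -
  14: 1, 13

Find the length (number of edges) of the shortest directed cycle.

For each vertex v, BFS finds the shortest path from v back to v.
The shortest such closed walk is 3 → 8 → 10 → 14 → 1 → 3, length 5.

5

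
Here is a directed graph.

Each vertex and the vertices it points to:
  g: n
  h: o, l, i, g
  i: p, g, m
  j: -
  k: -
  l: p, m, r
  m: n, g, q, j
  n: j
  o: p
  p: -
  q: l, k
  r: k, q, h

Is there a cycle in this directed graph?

Yes

DFS with white/gray/black marking, starting from l:
l gray
  p gray
  p black
  m gray
    n gray
      j gray
      j black
    n black
    g gray
      g→n: n black — skip
    g black
    q gray
      q→l: l is gray → back edge
Back edge found, so a cycle exists: l → m → q → l.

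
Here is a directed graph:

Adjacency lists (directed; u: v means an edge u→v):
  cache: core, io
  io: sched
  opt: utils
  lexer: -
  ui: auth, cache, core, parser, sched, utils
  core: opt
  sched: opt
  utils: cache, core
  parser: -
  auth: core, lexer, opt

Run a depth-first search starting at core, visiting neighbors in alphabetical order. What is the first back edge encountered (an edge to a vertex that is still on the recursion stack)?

DFS from core (visiting neighbors in alphabetical order); mark gray on enter, black on exit:
core gray
  opt gray
    utils gray
      cache gray
        cache→core: core is gray → back edge
First back edge: cache → core.

cache→core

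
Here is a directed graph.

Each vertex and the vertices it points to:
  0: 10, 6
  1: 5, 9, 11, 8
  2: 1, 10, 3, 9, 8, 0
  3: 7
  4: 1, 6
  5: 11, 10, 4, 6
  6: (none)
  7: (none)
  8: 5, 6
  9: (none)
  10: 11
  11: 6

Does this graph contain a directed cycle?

DFS with white/gray/black marking, starting from 8:
8 gray
  5 gray
    11 gray
      6 gray
      6 black
    11 black
    10 gray
      10→11: 11 black — skip
    10 black
    4 gray
      1 gray
        1→5: 5 is gray → back edge
Back edge found, so a cycle exists: 5 → 4 → 1 → 5.

Yes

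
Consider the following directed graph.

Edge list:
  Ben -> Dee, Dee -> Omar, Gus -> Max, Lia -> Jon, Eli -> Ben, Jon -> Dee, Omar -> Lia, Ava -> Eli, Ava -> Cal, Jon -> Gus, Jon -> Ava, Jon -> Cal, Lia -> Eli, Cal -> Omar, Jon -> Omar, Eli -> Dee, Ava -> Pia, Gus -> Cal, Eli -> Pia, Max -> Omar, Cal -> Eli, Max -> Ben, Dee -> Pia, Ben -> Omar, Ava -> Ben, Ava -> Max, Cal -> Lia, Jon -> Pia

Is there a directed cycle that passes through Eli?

Eli is on a cycle iff Eli can reach itself via ≥1 edge.
Eli → Dee → Omar → Lia → Eli — yes.

Yes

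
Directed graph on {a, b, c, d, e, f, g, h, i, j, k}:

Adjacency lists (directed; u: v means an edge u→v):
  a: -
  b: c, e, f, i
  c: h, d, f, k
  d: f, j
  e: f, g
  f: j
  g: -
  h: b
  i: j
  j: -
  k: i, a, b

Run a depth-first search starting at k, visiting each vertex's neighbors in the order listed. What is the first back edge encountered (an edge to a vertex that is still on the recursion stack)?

DFS from k (visiting each vertex's neighbors in the order listed); mark gray on enter, black on exit:
k gray
  i gray
    j gray
    j black
  i black
  a gray
  a black
  b gray
    c gray
      h gray
        h→b: b is gray → back edge
First back edge: h → b.

h->b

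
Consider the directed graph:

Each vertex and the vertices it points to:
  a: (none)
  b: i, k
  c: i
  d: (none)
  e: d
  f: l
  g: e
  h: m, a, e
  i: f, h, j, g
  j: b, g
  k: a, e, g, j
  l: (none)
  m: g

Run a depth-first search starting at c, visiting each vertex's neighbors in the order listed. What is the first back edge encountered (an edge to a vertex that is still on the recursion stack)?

b→i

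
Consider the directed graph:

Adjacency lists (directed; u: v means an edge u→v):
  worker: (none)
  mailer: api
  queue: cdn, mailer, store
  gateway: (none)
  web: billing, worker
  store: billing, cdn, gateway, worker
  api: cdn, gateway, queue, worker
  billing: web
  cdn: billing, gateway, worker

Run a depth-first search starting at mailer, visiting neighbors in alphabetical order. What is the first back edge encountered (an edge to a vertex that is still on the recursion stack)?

web->billing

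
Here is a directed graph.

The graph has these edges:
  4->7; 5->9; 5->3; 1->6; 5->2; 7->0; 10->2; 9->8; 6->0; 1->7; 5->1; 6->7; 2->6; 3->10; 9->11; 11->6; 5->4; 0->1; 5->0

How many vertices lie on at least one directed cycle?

A vertex is on a directed cycle iff it belongs to a strongly connected component of size ≥ 2 (or has a self-loop).
The vertices on cycles are {0, 1, 6, 7} — 4 in total.

4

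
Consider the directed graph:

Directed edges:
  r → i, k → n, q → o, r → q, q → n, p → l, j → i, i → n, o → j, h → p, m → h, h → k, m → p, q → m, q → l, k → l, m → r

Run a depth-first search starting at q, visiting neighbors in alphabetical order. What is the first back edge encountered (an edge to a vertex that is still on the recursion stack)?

r->q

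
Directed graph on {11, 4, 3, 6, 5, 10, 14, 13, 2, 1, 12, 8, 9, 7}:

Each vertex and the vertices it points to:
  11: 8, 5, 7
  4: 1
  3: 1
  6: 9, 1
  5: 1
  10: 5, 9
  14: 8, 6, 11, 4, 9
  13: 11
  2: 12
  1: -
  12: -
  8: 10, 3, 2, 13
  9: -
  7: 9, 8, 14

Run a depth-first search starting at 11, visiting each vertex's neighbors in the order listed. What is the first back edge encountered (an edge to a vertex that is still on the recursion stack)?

13→11

DFS from 11 (visiting each vertex's neighbors in the order listed); mark gray on enter, black on exit:
11 gray
  8 gray
    10 gray
      5 gray
        1 gray
        1 black
      5 black
      9 gray
      9 black
    10 black
    3 gray
      3→1: 1 black — skip
    3 black
    2 gray
      12 gray
      12 black
    2 black
    13 gray
      13→11: 11 is gray → back edge
First back edge: 13 → 11.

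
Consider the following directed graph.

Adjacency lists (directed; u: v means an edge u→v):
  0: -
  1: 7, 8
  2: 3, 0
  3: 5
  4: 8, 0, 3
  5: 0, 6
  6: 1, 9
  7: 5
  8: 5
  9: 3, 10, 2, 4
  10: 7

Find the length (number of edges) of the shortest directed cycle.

4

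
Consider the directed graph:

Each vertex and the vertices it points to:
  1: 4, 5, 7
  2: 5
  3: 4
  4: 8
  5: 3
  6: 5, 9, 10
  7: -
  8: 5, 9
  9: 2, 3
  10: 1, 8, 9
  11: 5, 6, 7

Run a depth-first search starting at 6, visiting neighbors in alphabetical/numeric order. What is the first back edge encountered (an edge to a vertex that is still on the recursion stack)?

8->5

DFS from 6 (visiting neighbors in alphabetical/numeric order); mark gray on enter, black on exit:
6 gray
  5 gray
    3 gray
      4 gray
        8 gray
          8→5: 5 is gray → back edge
First back edge: 8 → 5.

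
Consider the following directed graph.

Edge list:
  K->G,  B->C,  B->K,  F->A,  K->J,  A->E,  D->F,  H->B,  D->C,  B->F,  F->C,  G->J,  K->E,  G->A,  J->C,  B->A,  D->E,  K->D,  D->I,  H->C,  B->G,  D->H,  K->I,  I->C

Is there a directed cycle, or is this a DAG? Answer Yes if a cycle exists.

DFS with white/gray/black marking, starting from B:
B gray
  G gray
    J gray
      C gray
      C black
    J black
    A gray
      E gray
      E black
    A black
  G black
  B→C: C black — skip
  B→A: A black — skip
  K gray
    K→G: G black — skip
    I gray
      I→C: C black — skip
    I black
    K→J: J black — skip
    D gray
      D→E: E black — skip
      H gray
        H→B: B is gray → back edge
Back edge found, so a cycle exists: B → K → D → H → B.

Yes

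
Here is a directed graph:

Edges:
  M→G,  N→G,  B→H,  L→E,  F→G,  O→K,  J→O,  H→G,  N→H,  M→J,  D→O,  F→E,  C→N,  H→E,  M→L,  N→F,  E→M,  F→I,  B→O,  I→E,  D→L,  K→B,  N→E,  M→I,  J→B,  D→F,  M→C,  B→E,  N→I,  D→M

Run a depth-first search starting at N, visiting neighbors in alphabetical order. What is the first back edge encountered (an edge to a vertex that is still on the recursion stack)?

C->N

DFS from N (visiting neighbors in alphabetical order); mark gray on enter, black on exit:
N gray
  E gray
    M gray
      C gray
        C→N: N is gray → back edge
First back edge: C → N.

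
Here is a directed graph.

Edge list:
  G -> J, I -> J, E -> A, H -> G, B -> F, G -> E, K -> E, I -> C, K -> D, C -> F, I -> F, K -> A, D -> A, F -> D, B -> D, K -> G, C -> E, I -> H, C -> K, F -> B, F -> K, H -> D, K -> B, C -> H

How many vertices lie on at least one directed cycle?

3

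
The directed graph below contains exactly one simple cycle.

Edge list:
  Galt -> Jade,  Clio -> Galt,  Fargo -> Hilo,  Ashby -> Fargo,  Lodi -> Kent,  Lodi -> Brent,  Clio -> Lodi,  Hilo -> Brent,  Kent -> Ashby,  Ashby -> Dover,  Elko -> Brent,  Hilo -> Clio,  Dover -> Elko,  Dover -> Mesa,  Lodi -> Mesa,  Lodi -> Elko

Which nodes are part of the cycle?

Clio, Hilo, Kent, Lodi, Ashby, Fargo

DFS with gray/black marking from Kent:
Kent gray
  Ashby gray
    Dover gray
      Mesa gray
      Mesa black
      Elko gray
        Brent gray
        Brent black
      Elko black
    Dover black
    Fargo gray
      Hilo gray
        Clio gray
          Lodi gray
            Lodi→Mesa: Mesa black — skip
            Lodi→Brent: Brent black — skip
            Lodi→Kent: Kent is gray → back edge
Back edge closes the cycle Kent → Ashby → Fargo → Hilo → Clio → Lodi → Kent; its vertices are {Clio, Hilo, Kent, Lodi, Ashby, Fargo}.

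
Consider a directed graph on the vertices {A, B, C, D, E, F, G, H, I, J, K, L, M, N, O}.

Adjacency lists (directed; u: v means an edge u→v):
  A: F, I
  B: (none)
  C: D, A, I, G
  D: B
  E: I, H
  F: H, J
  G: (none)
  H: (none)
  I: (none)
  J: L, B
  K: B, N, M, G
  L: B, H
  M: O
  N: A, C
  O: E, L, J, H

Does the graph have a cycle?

DFS with white/gray/black marking, starting from L:
L gray
  B gray
  B black
  H gray
  H black
L black
A gray
  F gray
    F→H: H black — skip
    J gray
      J→L: L black — skip
      J→B: B black — skip
    J black
  F black
  I gray
  I black
A black
C gray
  D gray
    D→B: B black — skip
  D black
  C→A: A black — skip
  C→I: I black — skip
  G gray
  G black
C black
E gray
  E→I: I black — skip
  E→H: H black — skip
E black
K gray
  K→B: B black — skip
  N gray
    N→A: A black — skip
    N→C: C black — skip
  N black
  M gray
    O gray
      O→E: E black — skip
      O→L: L black — skip
      O→J: J black — skip
      O→H: H black — skip
    O black
  M black
  K→G: G black — skip
K black
Every edge goes to a white or black vertex — no back edge, so the graph is acyclic.

No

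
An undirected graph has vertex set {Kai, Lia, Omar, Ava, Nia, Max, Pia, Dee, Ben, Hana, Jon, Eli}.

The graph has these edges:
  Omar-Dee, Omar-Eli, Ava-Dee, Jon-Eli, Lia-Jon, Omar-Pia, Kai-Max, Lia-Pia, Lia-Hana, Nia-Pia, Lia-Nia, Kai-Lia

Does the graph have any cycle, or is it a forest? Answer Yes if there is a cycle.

DFS, tracking each vertex's parent; an edge to a visited non-parent vertex closes a cycle.
Start from Ben:
visit Ben (parent –)
visit Kai (parent –)
  visit Lia (parent Kai)
    visit Pia (parent Lia)
      Pia–Lia: parent, skip
      visit Nia (parent Pia)
        Nia–Lia: Lia visited and ≠ parent → cycle
Cycle: Lia – Pia – Nia – Lia.

Yes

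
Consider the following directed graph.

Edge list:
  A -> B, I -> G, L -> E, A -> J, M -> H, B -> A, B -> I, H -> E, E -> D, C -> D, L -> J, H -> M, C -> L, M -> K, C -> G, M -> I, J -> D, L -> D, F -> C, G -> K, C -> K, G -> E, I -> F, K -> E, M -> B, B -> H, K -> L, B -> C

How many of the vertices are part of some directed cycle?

4

A vertex is on a directed cycle iff it belongs to a strongly connected component of size ≥ 2 (or has a self-loop).
The vertices on cycles are {A, B, H, M} — 4 in total.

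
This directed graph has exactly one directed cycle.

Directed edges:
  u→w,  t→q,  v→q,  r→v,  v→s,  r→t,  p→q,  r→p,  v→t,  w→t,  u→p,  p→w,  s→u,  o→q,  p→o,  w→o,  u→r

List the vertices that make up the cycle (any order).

r, s, u, v

DFS with gray/black marking from u:
u gray
  r gray
    p gray
      o gray
        q gray
        q black
      o black
      p→q: q black — skip
      w gray
        t gray
          t→q: q black — skip
        t black
        w→o: o black — skip
      w black
    p black
    v gray
      v→q: q black — skip
      v→t: t black — skip
      s gray
        s→u: u is gray → back edge
Back edge closes the cycle u → r → v → s → u; its vertices are {r, s, u, v}.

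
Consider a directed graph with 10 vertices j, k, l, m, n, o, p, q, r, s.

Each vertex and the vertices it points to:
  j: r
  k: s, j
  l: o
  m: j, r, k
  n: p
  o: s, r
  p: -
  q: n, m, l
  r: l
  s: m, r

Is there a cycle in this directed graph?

Yes

DFS with white/gray/black marking, starting from q:
q gray
  n gray
    p gray
    p black
  n black
  m gray
    j gray
      r gray
        l gray
          o gray
            s gray
              s→m: m is gray → back edge
Back edge found, so a cycle exists: m → j → r → l → o → s → m.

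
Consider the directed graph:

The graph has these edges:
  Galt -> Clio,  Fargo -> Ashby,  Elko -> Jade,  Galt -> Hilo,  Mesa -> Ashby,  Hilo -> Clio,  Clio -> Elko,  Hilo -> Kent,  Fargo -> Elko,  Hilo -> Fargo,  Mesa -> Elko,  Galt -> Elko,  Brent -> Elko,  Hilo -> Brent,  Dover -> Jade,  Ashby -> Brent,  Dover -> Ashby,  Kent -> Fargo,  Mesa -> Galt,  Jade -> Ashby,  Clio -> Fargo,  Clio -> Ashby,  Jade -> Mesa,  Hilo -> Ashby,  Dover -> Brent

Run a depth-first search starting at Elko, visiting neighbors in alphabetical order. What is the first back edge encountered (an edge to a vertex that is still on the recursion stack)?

DFS from Elko (visiting neighbors in alphabetical order); mark gray on enter, black on exit:
Elko gray
  Jade gray
    Ashby gray
      Brent gray
        Brent→Elko: Elko is gray → back edge
First back edge: Brent → Elko.

Brent→Elko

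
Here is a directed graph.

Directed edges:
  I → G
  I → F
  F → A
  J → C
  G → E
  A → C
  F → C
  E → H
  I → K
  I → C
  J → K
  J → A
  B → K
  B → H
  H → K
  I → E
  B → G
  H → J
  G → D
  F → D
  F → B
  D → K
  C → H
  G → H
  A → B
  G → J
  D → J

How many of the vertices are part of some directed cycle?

A vertex is on a directed cycle iff it belongs to a strongly connected component of size ≥ 2 (or has a self-loop).
The vertices on cycles are {A, B, C, D, E, G, H, J} — 8 in total.

8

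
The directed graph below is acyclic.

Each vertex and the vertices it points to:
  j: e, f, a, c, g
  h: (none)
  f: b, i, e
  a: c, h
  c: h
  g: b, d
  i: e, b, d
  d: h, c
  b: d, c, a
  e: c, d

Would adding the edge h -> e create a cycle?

Yes

Adding h→e creates a cycle iff e can already reach h.
Path from e: e → d → h.
So e → … → h → e is a cycle.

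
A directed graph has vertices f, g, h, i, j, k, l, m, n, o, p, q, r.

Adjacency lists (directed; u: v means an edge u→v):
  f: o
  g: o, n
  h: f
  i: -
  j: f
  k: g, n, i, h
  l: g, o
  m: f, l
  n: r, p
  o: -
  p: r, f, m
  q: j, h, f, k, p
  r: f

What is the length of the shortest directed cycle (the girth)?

5

For each vertex v, BFS finds the shortest path from v back to v.
The shortest such closed walk is g → n → p → m → l → g, length 5.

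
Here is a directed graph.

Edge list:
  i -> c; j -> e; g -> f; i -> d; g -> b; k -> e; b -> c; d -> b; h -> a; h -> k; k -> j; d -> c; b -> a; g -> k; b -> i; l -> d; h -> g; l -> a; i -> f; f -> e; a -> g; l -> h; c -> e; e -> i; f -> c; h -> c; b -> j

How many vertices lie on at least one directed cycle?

10

A vertex is on a directed cycle iff it belongs to a strongly connected component of size ≥ 2 (or has a self-loop).
The vertices on cycles are {a, b, c, d, e, f, g, i, j, k} — 10 in total.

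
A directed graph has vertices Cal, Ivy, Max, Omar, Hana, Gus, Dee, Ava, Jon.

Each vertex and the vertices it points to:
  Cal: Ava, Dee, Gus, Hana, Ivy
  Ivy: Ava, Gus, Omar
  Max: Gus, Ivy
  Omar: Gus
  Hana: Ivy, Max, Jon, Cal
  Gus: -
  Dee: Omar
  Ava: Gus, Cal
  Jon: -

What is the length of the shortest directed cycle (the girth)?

2

For each vertex v, BFS finds the shortest path from v back to v.
The shortest such closed walk is Cal → Hana → Cal, length 2.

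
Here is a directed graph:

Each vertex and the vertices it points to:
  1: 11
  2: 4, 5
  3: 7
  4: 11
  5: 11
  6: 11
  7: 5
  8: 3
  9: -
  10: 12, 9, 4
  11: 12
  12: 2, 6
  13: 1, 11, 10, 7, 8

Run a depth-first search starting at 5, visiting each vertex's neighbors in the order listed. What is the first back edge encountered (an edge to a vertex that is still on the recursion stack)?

DFS from 5 (visiting each vertex's neighbors in the order listed); mark gray on enter, black on exit:
5 gray
  11 gray
    12 gray
      2 gray
        4 gray
          4→11: 11 is gray → back edge
First back edge: 4 → 11.

4→11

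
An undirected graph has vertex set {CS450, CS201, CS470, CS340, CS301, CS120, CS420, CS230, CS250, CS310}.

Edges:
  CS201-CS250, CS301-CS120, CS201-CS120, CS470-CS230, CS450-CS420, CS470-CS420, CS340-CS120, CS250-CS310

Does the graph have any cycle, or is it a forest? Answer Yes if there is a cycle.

DFS, tracking each vertex's parent; an edge to a visited non-parent vertex closes a cycle.
Start from CS470:
visit CS470 (parent –)
  visit CS420 (parent CS470)
    CS420–CS470: parent, skip
    visit CS450 (parent CS420)
      CS450–CS420: parent, skip
  visit CS230 (parent CS470)
    CS230–CS470: parent, skip
visit CS201 (parent –)
  visit CS120 (parent CS201)
    visit CS301 (parent CS120)
      CS301–CS120: parent, skip
    visit CS340 (parent CS120)
      CS340–CS120: parent, skip
    CS120–CS201: parent, skip
  visit CS250 (parent CS201)
    CS250–CS201: parent, skip
    visit CS310 (parent CS250)
      CS310–CS250: parent, skip
No non-parent visited neighbor found — the graph is a forest.

No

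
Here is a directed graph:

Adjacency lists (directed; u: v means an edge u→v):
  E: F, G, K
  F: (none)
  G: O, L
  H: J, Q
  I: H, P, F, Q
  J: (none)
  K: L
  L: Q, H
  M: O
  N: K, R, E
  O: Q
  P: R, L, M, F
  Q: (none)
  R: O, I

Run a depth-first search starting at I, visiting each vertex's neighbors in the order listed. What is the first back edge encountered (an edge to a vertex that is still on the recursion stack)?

R→I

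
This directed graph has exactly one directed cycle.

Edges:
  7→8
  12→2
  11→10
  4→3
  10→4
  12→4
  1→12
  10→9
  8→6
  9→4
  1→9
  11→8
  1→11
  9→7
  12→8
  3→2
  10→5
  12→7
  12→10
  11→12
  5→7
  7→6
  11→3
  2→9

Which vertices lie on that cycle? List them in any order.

DFS with gray/black marking from 3:
3 gray
  2 gray
    9 gray
      4 gray
        4→3: 3 is gray → back edge
Back edge closes the cycle 3 → 2 → 9 → 4 → 3; its vertices are {2, 3, 4, 9}.

2, 3, 4, 9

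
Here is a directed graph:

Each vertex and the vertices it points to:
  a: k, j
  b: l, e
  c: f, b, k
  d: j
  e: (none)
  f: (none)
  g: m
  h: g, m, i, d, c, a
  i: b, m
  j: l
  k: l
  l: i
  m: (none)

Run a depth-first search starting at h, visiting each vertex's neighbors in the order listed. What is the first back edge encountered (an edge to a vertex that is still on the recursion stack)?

DFS from h (visiting each vertex's neighbors in the order listed); mark gray on enter, black on exit:
h gray
  g gray
    m gray
    m black
  g black
  h→m: m black — skip
  i gray
    b gray
      l gray
        l→i: i is gray → back edge
First back edge: l → i.

l→i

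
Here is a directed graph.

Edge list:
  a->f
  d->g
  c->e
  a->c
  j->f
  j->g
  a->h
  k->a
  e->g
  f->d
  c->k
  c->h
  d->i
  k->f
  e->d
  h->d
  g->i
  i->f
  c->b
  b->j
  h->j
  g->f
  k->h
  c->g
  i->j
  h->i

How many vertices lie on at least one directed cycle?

8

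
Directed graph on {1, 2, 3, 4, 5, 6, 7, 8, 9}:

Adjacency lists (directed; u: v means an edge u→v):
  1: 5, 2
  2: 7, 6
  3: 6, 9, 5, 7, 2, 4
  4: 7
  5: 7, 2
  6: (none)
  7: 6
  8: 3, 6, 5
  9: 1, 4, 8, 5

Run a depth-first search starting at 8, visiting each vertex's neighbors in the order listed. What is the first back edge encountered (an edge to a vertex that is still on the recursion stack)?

9→8

DFS from 8 (visiting each vertex's neighbors in the order listed); mark gray on enter, black on exit:
8 gray
  3 gray
    6 gray
    6 black
    9 gray
      1 gray
        5 gray
          7 gray
            7→6: 6 black — skip
          7 black
          2 gray
            2→7: 7 black — skip
            2→6: 6 black — skip
          2 black
        5 black
        1→2: 2 black — skip
      1 black
      4 gray
        4→7: 7 black — skip
      4 black
      9→8: 8 is gray → back edge
First back edge: 9 → 8.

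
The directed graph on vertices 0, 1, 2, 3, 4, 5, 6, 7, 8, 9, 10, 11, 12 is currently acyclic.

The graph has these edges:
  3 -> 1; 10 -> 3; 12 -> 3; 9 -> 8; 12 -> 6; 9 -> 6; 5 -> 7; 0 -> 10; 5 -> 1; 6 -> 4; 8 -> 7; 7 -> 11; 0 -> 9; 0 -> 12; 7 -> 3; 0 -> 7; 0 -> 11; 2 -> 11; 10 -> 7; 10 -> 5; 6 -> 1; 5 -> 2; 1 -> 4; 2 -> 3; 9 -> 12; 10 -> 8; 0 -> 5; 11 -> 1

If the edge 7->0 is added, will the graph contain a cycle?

Adding 7→0 creates a cycle iff 0 can already reach 7.
Path from 0: 0 → 7.
So 0 → … → 7 → 0 is a cycle.

Yes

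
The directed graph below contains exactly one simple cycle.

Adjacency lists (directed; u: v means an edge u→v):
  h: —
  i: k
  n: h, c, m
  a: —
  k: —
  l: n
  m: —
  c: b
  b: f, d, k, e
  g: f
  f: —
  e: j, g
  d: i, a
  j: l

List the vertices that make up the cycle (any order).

DFS with gray/black marking from b:
b gray
  f gray
  f black
  d gray
    i gray
      k gray
      k black
    i black
    a gray
    a black
  d black
  b→k: k black — skip
  e gray
    j gray
      l gray
        n gray
          h gray
          h black
          c gray
            c→b: b is gray → back edge
Back edge closes the cycle b → e → j → l → n → c → b; its vertices are {b, c, e, j, l, n}.

b, c, e, j, l, n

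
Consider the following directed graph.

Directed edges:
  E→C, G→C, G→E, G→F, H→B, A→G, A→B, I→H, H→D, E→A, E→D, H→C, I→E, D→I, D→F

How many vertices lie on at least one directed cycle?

6

A vertex is on a directed cycle iff it belongs to a strongly connected component of size ≥ 2 (or has a self-loop).
The vertices on cycles are {A, D, E, G, H, I} — 6 in total.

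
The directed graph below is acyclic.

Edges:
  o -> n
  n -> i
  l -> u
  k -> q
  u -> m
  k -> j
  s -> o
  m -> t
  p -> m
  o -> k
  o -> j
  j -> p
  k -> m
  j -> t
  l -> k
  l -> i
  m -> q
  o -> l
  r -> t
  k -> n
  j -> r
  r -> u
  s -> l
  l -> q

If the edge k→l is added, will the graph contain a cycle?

Adding k→l creates a cycle iff l can already reach k.
Path from l: l → k.
So l → … → k → l is a cycle.

Yes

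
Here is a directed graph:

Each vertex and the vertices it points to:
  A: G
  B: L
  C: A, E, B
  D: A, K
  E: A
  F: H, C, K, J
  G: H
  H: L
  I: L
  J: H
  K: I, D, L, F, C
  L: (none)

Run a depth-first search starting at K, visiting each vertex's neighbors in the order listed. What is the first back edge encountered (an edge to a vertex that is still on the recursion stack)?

DFS from K (visiting each vertex's neighbors in the order listed); mark gray on enter, black on exit:
K gray
  I gray
    L gray
    L black
  I black
  D gray
    A gray
      G gray
        H gray
          H→L: L black — skip
        H black
      G black
    A black
    D→K: K is gray → back edge
First back edge: D → K.

D->K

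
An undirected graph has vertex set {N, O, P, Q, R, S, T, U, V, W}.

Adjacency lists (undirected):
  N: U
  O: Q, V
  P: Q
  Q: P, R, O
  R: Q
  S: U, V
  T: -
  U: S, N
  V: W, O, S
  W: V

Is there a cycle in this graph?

DFS, tracking each vertex's parent; an edge to a visited non-parent vertex closes a cycle.
Start from W:
visit W (parent –)
  visit V (parent W)
    V–W: parent, skip
    visit O (parent V)
      visit Q (parent O)
        visit P (parent Q)
          P–Q: parent, skip
        visit R (parent Q)
          R–Q: parent, skip
        Q–O: parent, skip
      O–V: parent, skip
    visit S (parent V)
      visit U (parent S)
        U–S: parent, skip
        visit N (parent U)
          N–U: parent, skip
      S–V: parent, skip
visit T (parent –)
No non-parent visited neighbor found — the graph is a forest.

No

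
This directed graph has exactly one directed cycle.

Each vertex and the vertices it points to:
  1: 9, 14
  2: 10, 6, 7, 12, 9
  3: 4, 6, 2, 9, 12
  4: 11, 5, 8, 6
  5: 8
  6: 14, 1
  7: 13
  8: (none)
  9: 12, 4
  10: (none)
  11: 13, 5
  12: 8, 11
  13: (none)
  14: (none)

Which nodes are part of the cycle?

DFS with gray/black marking from 9:
9 gray
  12 gray
    8 gray
    8 black
    11 gray
      13 gray
      13 black
      5 gray
        5→8: 8 black — skip
      5 black
    11 black
  12 black
  4 gray
    4→11: 11 black — skip
    4→5: 5 black — skip
    4→8: 8 black — skip
    6 gray
      14 gray
      14 black
      1 gray
        1→9: 9 is gray → back edge
Back edge closes the cycle 9 → 4 → 6 → 1 → 9; its vertices are {1, 4, 6, 9}.

1, 4, 6, 9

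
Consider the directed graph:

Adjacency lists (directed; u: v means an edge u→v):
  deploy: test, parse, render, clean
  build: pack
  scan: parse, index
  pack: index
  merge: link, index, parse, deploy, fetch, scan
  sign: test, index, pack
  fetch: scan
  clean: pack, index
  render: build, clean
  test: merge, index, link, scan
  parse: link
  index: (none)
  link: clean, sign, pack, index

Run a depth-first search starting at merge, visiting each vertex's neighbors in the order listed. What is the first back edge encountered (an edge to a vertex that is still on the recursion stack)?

DFS from merge (visiting each vertex's neighbors in the order listed); mark gray on enter, black on exit:
merge gray
  link gray
    clean gray
      pack gray
        index gray
        index black
      pack black
      clean→index: index black — skip
    clean black
    sign gray
      test gray
        test→merge: merge is gray → back edge
First back edge: test → merge.

test->merge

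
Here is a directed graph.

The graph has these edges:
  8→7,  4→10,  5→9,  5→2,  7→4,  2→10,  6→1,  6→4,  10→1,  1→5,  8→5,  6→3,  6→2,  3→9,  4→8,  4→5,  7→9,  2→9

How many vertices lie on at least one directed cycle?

7

A vertex is on a directed cycle iff it belongs to a strongly connected component of size ≥ 2 (or has a self-loop).
The vertices on cycles are {1, 2, 4, 5, 7, 8, 10} — 7 in total.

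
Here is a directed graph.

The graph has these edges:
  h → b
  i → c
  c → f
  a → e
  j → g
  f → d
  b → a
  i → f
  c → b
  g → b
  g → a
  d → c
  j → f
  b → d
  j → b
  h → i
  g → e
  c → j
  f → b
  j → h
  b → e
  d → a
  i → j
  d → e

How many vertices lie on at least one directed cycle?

A vertex is on a directed cycle iff it belongs to a strongly connected component of size ≥ 2 (or has a self-loop).
The vertices on cycles are {b, c, d, f, g, h, i, j} — 8 in total.

8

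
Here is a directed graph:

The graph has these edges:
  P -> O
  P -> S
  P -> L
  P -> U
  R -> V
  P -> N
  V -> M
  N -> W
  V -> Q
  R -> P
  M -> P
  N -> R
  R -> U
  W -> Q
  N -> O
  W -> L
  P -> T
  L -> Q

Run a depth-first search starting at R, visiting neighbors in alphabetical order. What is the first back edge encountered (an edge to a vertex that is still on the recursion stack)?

DFS from R (visiting neighbors in alphabetical order); mark gray on enter, black on exit:
R gray
  P gray
    L gray
      Q gray
      Q black
    L black
    N gray
      O gray
      O black
      N→R: R is gray → back edge
First back edge: N → R.

N→R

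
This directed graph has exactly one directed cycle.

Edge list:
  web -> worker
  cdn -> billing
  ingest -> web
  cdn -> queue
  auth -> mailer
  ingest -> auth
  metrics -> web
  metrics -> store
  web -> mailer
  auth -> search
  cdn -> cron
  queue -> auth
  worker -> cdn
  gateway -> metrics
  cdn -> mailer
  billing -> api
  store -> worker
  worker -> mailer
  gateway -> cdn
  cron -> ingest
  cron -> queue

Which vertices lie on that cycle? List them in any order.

DFS with gray/black marking from cdn:
cdn gray
  cron gray
    ingest gray
      web gray
        mailer gray
        mailer black
        worker gray
          worker→mailer: mailer black — skip
          worker→cdn: cdn is gray → back edge
Back edge closes the cycle cdn → cron → ingest → web → worker → cdn; its vertices are {cdn, web, cron, ingest, worker}.

cdn, web, cron, ingest, worker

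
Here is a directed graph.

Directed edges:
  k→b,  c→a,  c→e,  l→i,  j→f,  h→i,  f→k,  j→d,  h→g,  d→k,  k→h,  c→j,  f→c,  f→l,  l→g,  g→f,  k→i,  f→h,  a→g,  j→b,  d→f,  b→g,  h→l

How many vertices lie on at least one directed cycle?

10

A vertex is on a directed cycle iff it belongs to a strongly connected component of size ≥ 2 (or has a self-loop).
The vertices on cycles are {a, b, c, d, f, g, h, j, k, l} — 10 in total.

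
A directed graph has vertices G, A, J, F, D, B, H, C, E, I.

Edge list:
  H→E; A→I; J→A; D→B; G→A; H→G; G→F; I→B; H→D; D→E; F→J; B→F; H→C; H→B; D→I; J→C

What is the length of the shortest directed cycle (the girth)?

5

For each vertex v, BFS finds the shortest path from v back to v.
The shortest such closed walk is F → J → A → I → B → F, length 5.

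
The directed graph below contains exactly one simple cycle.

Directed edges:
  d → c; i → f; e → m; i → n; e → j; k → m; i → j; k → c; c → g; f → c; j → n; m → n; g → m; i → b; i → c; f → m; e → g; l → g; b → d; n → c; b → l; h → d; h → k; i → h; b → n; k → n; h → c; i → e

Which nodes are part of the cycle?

c, g, m, n

DFS with gray/black marking from m:
m gray
  n gray
    c gray
      g gray
        g→m: m is gray → back edge
Back edge closes the cycle m → n → c → g → m; its vertices are {c, g, m, n}.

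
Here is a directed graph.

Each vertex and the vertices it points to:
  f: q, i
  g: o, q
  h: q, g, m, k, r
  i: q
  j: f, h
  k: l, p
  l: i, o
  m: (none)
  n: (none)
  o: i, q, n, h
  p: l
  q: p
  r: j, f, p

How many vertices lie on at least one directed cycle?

A vertex is on a directed cycle iff it belongs to a strongly connected component of size ≥ 2 (or has a self-loop).
The vertices on cycles are {f, g, h, i, j, k, l, o, p, q, r} — 11 in total.

11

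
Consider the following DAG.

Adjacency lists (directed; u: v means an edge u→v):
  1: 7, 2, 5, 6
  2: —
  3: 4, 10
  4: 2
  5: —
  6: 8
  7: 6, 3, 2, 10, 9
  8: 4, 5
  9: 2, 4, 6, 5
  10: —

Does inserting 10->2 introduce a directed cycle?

Adding 10→2 creates a cycle iff 2 can already reach 10.
Explore from 2: no path reaches 10. The graph stays acyclic.

No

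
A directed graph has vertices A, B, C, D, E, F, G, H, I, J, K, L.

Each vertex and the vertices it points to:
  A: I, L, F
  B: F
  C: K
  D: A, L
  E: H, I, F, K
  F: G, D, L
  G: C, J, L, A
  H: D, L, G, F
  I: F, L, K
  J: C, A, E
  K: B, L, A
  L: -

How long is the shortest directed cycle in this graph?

For each vertex v, BFS finds the shortest path from v back to v.
The shortest such closed walk is I → K → A → I, length 3.

3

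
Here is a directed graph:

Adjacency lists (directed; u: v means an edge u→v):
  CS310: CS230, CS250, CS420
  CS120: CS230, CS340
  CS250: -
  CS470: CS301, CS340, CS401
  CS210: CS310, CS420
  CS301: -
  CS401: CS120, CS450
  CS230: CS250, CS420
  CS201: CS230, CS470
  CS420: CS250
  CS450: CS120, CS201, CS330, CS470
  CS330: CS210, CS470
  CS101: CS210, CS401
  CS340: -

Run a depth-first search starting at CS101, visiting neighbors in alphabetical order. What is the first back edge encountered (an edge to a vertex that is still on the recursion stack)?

DFS from CS101 (visiting neighbors in alphabetical order); mark gray on enter, black on exit:
CS101 gray
  CS210 gray
    CS310 gray
      CS230 gray
        CS250 gray
        CS250 black
        CS420 gray
          CS420→CS250: CS250 black — skip
        CS420 black
      CS230 black
      CS310→CS250: CS250 black — skip
      CS310→CS420: CS420 black — skip
    CS310 black
    CS210→CS420: CS420 black — skip
  CS210 black
  CS401 gray
    CS120 gray
      CS120→CS230: CS230 black — skip
      CS340 gray
      CS340 black
    CS120 black
    CS450 gray
      CS450→CS120: CS120 black — skip
      CS201 gray
        CS201→CS230: CS230 black — skip
        CS470 gray
          CS301 gray
          CS301 black
          CS470→CS340: CS340 black — skip
          CS470→CS401: CS401 is gray → back edge
First back edge: CS470 → CS401.

CS470->CS401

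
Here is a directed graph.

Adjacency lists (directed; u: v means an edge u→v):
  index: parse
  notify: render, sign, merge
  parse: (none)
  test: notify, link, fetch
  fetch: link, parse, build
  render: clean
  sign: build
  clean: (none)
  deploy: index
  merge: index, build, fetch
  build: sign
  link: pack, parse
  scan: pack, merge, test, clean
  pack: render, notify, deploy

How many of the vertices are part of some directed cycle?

7

A vertex is on a directed cycle iff it belongs to a strongly connected component of size ≥ 2 (or has a self-loop).
The vertices on cycles are {link, pack, sign, build, fetch, merge, notify} — 7 in total.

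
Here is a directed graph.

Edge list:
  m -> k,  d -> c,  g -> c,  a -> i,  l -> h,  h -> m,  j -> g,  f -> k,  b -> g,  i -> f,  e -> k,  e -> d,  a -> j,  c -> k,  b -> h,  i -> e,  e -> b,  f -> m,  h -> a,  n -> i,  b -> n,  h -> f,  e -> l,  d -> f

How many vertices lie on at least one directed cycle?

A vertex is on a directed cycle iff it belongs to a strongly connected component of size ≥ 2 (or has a self-loop).
The vertices on cycles are {a, b, e, h, i, l, n} — 7 in total.

7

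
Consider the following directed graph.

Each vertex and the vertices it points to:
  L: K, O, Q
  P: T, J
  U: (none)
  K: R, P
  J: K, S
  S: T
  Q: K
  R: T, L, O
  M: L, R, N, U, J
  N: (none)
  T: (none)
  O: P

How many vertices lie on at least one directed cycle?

A vertex is on a directed cycle iff it belongs to a strongly connected component of size ≥ 2 (or has a self-loop).
The vertices on cycles are {J, K, L, O, P, Q, R} — 7 in total.

7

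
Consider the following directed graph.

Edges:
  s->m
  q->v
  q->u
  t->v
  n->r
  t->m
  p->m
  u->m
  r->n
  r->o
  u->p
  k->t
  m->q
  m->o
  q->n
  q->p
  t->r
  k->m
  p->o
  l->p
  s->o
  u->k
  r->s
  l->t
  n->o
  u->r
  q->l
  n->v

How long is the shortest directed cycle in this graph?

2

For each vertex v, BFS finds the shortest path from v back to v.
The shortest such closed walk is n → r → n, length 2.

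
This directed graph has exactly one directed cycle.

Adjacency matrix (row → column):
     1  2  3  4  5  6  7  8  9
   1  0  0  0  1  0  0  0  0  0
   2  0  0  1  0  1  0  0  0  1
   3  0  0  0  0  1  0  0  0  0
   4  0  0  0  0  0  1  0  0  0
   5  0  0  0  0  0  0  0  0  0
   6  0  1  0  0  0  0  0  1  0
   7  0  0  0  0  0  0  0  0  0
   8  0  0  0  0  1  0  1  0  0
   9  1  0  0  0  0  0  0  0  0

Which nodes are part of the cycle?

1, 2, 4, 6, 9

DFS with gray/black marking from 1:
1 gray
  4 gray
    6 gray
      2 gray
        3 gray
          5 gray
          5 black
        3 black
        2→5: 5 black — skip
        9 gray
          9→1: 1 is gray → back edge
Back edge closes the cycle 1 → 4 → 6 → 2 → 9 → 1; its vertices are {1, 2, 4, 6, 9}.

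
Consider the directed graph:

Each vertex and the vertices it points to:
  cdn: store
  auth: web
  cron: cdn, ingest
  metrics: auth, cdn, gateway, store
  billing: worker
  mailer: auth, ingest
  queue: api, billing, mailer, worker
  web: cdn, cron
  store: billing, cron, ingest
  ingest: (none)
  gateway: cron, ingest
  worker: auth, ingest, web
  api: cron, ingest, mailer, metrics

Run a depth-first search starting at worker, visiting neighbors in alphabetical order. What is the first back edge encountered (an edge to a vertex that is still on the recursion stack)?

billing→worker

DFS from worker (visiting neighbors in alphabetical order); mark gray on enter, black on exit:
worker gray
  auth gray
    web gray
      cdn gray
        store gray
          billing gray
            billing→worker: worker is gray → back edge
First back edge: billing → worker.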